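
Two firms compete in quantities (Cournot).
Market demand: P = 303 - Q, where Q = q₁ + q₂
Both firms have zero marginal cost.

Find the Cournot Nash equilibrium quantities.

q₁* = q₂* = 101.0; P* = 101.0

Work:
Profit: π_i = P·q_i = (a - q_i - q_j)·q_i
FOC: ∂π_i/∂q_i = a - 2q_i - q_j = 0
Reaction function: q_i = (303 - q_j)/2
Symmetry: q* = 303/3 = 101.0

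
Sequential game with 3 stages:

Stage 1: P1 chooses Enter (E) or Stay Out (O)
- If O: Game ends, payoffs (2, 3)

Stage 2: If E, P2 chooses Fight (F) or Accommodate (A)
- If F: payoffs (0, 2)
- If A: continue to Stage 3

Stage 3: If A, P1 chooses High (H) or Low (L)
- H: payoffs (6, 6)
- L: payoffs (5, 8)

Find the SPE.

SPE: (E, A, H); Outcome (6, 6)

Work:
Stage 3: P1 chooses H (6 vs 5)
Stage 2: P2: F->2, A->6 (anticipating H). Choose A
Stage 1: P1: O->2, E->6 (anticipating A, H). Choose E
SPE path: E -> A -> H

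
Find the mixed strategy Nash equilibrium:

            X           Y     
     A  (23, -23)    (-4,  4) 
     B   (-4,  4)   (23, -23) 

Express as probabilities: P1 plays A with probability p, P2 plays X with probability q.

p = 0.5, q = 0.5

Work:
Find probabilities that make opponent indifferent:
P2 chooses q to make P1 indifferent between A and B
P1 chooses p to make P2 indifferent between X and Y
Mixed NE: P1 plays (A: 0.5, B: 0.5), P2 plays (X: 0.5, Y: 0.5)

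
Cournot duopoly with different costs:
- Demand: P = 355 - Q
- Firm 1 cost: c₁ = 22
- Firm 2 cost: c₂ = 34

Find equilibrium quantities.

q₁* = 115.0, q₂* = 103.0

Work:
Reaction: q₁ = (355 - 22 - q₂)/2
Reaction: q₂ = (355 - 34 - q₁)/2
Solve simultaneously:
q₁* = (355 - 2×22 + 34)/3 = 115.0
q₂* = (355 - 2×34 + 22)/3 = 103.0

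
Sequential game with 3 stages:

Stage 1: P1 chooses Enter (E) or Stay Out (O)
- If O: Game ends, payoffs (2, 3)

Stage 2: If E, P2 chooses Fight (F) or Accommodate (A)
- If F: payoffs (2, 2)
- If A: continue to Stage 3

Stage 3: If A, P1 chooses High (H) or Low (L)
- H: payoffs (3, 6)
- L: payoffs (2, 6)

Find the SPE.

SPE: (E, A, H); Outcome (3, 6)

Work:
Stage 3: P1 chooses H (3 vs 2)
Stage 2: P2: F->2, A->6 (anticipating H). Choose A
Stage 1: P1: O->2, E->3 (anticipating A, H). Choose E
SPE path: E -> A -> H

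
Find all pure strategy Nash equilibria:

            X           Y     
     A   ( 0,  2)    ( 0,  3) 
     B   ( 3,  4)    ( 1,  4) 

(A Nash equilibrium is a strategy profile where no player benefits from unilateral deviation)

Nash equilibrium: (B, X), (B, Y)

Work:
Best responses:
  P1 vs X: payoffs [0, 3] → best response B (payoff 3)
  P1 vs Y: payoffs [0, 1] → best response B (payoff 1)
  P2 vs A: payoffs [2, 3] → best response Y (payoff 3)
  P2 vs B: payoffs [4, 4] → best response X/Y (payoff 4)
Mutual best responses: (B,X), (B,Y) → Nash equilibria.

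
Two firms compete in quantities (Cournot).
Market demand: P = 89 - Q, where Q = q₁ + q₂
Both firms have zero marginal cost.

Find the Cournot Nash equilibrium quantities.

q₁* = q₂* = 29.67; P* = 29.67

Work:
Profit: π_i = P·q_i = (a - q_i - q_j)·q_i
FOC: ∂π_i/∂q_i = a - 2q_i - q_j = 0
Reaction function: q_i = (89 - q_j)/2
Symmetry: q* = 89/3 = 29.67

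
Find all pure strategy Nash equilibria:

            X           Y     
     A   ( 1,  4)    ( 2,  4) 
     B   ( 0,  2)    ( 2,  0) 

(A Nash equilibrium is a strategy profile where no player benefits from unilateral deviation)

Nash equilibrium: (A, X), (A, Y)

Work:
Best responses:
  P1 vs X: payoffs [1, 0] → best response A (payoff 1)
  P1 vs Y: payoffs [2, 2] → best response A/B (payoff 2)
  P2 vs A: payoffs [4, 4] → best response X/Y (payoff 4)
  P2 vs B: payoffs [2, 0] → best response X (payoff 2)
Mutual best responses: (A,X), (A,Y) → Nash equilibria.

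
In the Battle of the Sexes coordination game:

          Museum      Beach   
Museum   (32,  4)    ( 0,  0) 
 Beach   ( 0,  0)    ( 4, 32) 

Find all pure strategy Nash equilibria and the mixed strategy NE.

Pure NE: (Museum, Museum) and (Beach, Beach); Mixed NE: p = 0.8889, q = 0.1111

Work:
Check pure NE:
(Museum, Museum): (32, 4) - no unilateral deviation beneficial
(Beach, Beach): (4, 32) - no unilateral deviation beneficial
Mixed NE: P1 plays Museum with p = 0.8889, P2 plays Museum with q = 0.1111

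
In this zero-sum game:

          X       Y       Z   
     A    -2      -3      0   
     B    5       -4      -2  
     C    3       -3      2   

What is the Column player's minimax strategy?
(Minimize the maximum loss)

Column should play Y, value = -3

Work:
Column player minimizes Row's maximum payoff:
Column X: max payoff to Row = 5
Column Y: max payoff to Row = -3
Column Z: max payoff to Row = 2
Minimum is -3, achieved by column Y.
Minimax strategy: Y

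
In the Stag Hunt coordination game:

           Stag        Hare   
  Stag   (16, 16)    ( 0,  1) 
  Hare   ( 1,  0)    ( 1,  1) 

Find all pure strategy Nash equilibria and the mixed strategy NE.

Pure NE: (Stag, Stag) and (Hare, Hare); Mixed NE: p = 0.0625, q = 0.0625

Work:
Check pure NE:
(Stag, Stag): (16, 16) - no unilateral deviation beneficial
(Hare, Hare): (1, 1) - no unilateral deviation beneficial
Mixed NE: P1 plays Stag with p = 0.0625, P2 plays Stag with q = 0.0625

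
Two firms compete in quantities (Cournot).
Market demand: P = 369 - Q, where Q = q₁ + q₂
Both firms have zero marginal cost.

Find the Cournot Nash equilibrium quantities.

q₁* = q₂* = 123.0; P* = 123.0

Work:
Profit: π_i = P·q_i = (a - q_i - q_j)·q_i
FOC: ∂π_i/∂q_i = a - 2q_i - q_j = 0
Reaction function: q_i = (369 - q_j)/2
Symmetry: q* = 369/3 = 123.0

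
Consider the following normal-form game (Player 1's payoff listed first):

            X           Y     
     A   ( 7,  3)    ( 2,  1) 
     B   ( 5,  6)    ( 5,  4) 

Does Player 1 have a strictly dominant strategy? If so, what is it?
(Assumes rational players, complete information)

No strictly dominant strategy exists for Player 1

Work:
A strategy strictly dominates another if it gives a strictly higher payoff against every opponent action. Compare each pair of P1's strategies column-by-column:
  A vs B: [7 vs 5, 2 vs 5] → A does not strictly dominate B (column Y: 2 ≤ 5)
  B vs A: [5 vs 7, 5 vs 2] → B does not strictly dominate A (column X: 5 ≤ 7)
No single strategy strictly dominates all others → no strictly dominant strategy.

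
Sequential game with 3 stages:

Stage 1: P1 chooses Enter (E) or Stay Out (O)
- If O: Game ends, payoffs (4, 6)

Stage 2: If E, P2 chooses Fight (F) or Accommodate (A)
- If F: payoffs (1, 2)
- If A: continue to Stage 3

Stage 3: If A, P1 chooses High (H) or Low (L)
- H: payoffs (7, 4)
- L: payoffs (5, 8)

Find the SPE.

SPE: (E, A, H); Outcome (7, 4)

Work:
Stage 3: P1 chooses H (7 vs 5)
Stage 2: P2: F->2, A->4 (anticipating H). Choose A
Stage 1: P1: O->4, E->7 (anticipating A, H). Choose E
SPE path: E -> A -> H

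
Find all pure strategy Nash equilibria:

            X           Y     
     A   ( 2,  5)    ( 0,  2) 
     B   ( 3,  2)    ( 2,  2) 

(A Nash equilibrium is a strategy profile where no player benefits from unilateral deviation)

Nash equilibrium: (B, X), (B, Y)

Work:
Best responses:
  P1 vs X: payoffs [2, 3] → best response B (payoff 3)
  P1 vs Y: payoffs [0, 2] → best response B (payoff 2)
  P2 vs A: payoffs [5, 2] → best response X (payoff 5)
  P2 vs B: payoffs [2, 2] → best response X/Y (payoff 2)
Mutual best responses: (B,X), (B,Y) → Nash equilibria.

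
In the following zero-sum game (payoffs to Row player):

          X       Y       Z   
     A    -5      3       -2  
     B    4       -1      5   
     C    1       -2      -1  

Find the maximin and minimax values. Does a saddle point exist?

Maximin = -1, Minimax = 3, Saddle: False

Work:
Row minimums: [-5, -1, -2] → maximin = -1
Column maximums: [4, 3, 5] → minimax = 3
No saddle point (maximin ≠ minimax). Mixed strategy needed.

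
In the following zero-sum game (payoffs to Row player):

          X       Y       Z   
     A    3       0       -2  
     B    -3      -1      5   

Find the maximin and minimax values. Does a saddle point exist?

Maximin = -2, Minimax = 0, Saddle: False

Work:
Row minimums: [-2, -3] → maximin = -2
Column maximums: [3, 0, 5] → minimax = 0
No saddle point (maximin ≠ minimax). Mixed strategy needed.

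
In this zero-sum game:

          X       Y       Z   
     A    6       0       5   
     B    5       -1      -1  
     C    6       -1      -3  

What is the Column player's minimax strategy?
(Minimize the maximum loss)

Column should play Y, value = 0

Work:
Column player minimizes Row's maximum payoff:
Column X: max payoff to Row = 6
Column Y: max payoff to Row = 0
Column Z: max payoff to Row = 5
Minimum is 0, achieved by column Y.
Minimax strategy: Y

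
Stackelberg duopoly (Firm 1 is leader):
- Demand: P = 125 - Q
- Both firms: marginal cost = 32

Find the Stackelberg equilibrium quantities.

q₁* (leader) = 46.5, q₂* (follower) = 23.25

Work:
Follower's reaction: q₂ = (a - c - q₁)/2
Leader substitutes: π₁ = q₁·(a - q₁ - (a-c-q₁)/2 - c)
FOC: q₁* = (125 - 32)/2 = 46.50
Then: q₂* = (125 - 32 - 46.5)/2 = 23.25
Leader has first-mover advantage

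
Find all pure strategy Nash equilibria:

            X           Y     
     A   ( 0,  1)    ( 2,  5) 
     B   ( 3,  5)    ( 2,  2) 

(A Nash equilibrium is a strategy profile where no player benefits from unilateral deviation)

Nash equilibrium: (A, Y), (B, X)

Work:
Best responses:
  P1 vs X: payoffs [0, 3] → best response B (payoff 3)
  P1 vs Y: payoffs [2, 2] → best response A/B (payoff 2)
  P2 vs A: payoffs [1, 5] → best response Y (payoff 5)
  P2 vs B: payoffs [5, 2] → best response X (payoff 5)
Mutual best responses: (A,Y), (B,X) → Nash equilibria.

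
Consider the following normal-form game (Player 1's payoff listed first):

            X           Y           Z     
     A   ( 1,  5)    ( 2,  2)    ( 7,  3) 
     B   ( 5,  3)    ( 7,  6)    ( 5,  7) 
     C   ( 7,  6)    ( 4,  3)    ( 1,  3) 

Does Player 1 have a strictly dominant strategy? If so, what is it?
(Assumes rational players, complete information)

No strictly dominant strategy exists for Player 1

Work:
A strategy strictly dominates another if it gives a strictly higher payoff against every opponent action. Compare each pair of P1's strategies column-by-column:
  A vs B: [1 vs 5, 2 vs 7, 7 vs 5] → A does not strictly dominate B (column X: 1 ≤ 5)
  A vs C: [1 vs 7, 2 vs 4, 7 vs 1] → A does not strictly dominate C (column X: 1 ≤ 7)
  B vs A: [5 vs 1, 7 vs 2, 5 vs 7] → B does not strictly dominate A (column Z: 5 ≤ 7)
  B vs C: [5 vs 7, 7 vs 4, 5 vs 1] → B does not strictly dominate C (column X: 5 ≤ 7)
  C vs A: [7 vs 1, 4 vs 2, 1 vs 7] → C does not strictly dominate A (column Z: 1 ≤ 7)
  C vs B: [7 vs 5, 4 vs 7, 1 vs 5] → C does not strictly dominate B (column Y: 4 ≤ 7)
No single strategy strictly dominates all others → no strictly dominant strategy.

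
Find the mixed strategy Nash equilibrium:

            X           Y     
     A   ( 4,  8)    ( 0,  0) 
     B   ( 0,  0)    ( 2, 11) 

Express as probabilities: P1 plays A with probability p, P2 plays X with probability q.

p = 0.5789, q = 0.3333

Work:
Find probabilities that make opponent indifferent:
P2 chooses q to make P1 indifferent between A and B
P1 chooses p to make P2 indifferent between X and Y
Mixed NE: P1 plays (A: 0.5789, B: 0.4211), P2 plays (X: 0.3333, Y: 0.6667)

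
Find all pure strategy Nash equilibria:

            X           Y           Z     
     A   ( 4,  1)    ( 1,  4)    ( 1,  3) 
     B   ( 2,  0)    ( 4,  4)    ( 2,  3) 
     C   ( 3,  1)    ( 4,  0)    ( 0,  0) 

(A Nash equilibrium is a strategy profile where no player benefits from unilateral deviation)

Nash equilibrium: (B, Y)

Work:
Best responses:
  P1 vs X: payoffs [4, 2, 3] → best response A (payoff 4)
  P1 vs Y: payoffs [1, 4, 4] → best response B/C (payoff 4)
  P1 vs Z: payoffs [1, 2, 0] → best response B (payoff 2)
  P2 vs A: payoffs [1, 4, 3] → best response Y (payoff 4)
  P2 vs B: payoffs [0, 4, 3] → best response Y (payoff 4)
  P2 vs C: payoffs [1, 0, 0] → best response X (payoff 1)
Mutual best responses: (B,Y) → Nash equilibria.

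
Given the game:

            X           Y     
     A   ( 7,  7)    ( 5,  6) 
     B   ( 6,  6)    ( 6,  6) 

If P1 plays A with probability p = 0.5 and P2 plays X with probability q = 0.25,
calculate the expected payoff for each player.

E[P1] = 5.75, E[P2] = 6.125

Work:
E[P1] = p·q·π₁(A,X) + p·(1-q)·π₁(A,Y) + (1-p)·q·π₁(B,X) + (1-p)·(1-q)·π₁(B,Y)
= 0.5·0.25·7 + 0.5·0.75·5 + 0.5·0.25·6 + 0.5·0.75·6
= 5.75

E[P2] = 6.125 (similar calculation)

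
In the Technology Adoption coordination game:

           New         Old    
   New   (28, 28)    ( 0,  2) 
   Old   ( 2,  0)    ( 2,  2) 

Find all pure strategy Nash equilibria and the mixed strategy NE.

Pure NE: (New, New) and (Old, Old); Mixed NE: p = 0.0714, q = 0.0714

Work:
Check pure NE:
(New, New): (28, 28) - no unilateral deviation beneficial
(Old, Old): (2, 2) - no unilateral deviation beneficial
Mixed NE: P1 plays New with p = 0.0714, P2 plays New with q = 0.0714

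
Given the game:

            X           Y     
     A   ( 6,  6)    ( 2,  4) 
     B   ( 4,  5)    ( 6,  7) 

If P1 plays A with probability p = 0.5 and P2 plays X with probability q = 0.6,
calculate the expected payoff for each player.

E[P1] = 4.6, E[P2] = 5.5

Work:
E[P1] = p·q·π₁(A,X) + p·(1-q)·π₁(A,Y) + (1-p)·q·π₁(B,X) + (1-p)·(1-q)·π₁(B,Y)
= 0.5·0.6·6 + 0.5·0.4·2 + 0.5·0.6·4 + 0.5·0.4·6
= 4.6

E[P2] = 5.5 (similar calculation)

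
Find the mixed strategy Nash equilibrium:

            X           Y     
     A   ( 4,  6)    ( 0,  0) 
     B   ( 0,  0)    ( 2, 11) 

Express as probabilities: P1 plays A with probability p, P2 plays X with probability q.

p = 0.6471, q = 0.3333

Work:
Find probabilities that make opponent indifferent:
P2 chooses q to make P1 indifferent between A and B
P1 chooses p to make P2 indifferent between X and Y
Mixed NE: P1 plays (A: 0.6471, B: 0.3529), P2 plays (X: 0.3333, Y: 0.6667)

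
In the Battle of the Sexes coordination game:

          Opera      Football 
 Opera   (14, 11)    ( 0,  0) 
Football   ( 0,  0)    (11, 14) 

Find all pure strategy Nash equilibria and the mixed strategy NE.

Pure NE: (Opera, Opera) and (Football, Football); Mixed NE: p = 0.56, q = 0.44

Work:
Check pure NE:
(Opera, Opera): (14, 11) - no unilateral deviation beneficial
(Football, Football): (11, 14) - no unilateral deviation beneficial
Mixed NE: P1 plays Opera with p = 0.56, P2 plays Opera with q = 0.44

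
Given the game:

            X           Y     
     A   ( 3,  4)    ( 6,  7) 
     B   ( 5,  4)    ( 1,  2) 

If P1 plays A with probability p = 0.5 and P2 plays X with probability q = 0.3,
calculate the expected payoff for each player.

E[P1] = 3.65, E[P2] = 4.35

Work:
E[P1] = p·q·π₁(A,X) + p·(1-q)·π₁(A,Y) + (1-p)·q·π₁(B,X) + (1-p)·(1-q)·π₁(B,Y)
= 0.5·0.3·3 + 0.5·0.7·6 + 0.5·0.3·5 + 0.5·0.7·1
= 3.65

E[P2] = 4.35 (similar calculation)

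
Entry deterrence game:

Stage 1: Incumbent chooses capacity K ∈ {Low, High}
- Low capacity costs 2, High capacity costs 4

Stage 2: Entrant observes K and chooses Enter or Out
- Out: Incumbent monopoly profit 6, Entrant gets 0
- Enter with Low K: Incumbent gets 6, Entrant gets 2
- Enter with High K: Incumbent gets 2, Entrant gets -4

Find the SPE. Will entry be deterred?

SPE: (Low, Enter|Low, Out|High); Entry not deterred. Incumbent net profit = 4, Entrant gets 2

Work:
After Low K: Entrant enters (2 > 0)
After High K: Entrant stays out (-4 < 0)
Incumbent: Low → 6−2=4, High → 6−4=2
Incumbent chooses Low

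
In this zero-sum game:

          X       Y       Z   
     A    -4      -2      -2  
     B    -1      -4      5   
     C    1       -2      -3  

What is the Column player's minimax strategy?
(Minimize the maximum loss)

Column should play Y, value = -2

Work:
Column player minimizes Row's maximum payoff:
Column X: max payoff to Row = 1
Column Y: max payoff to Row = -2
Column Z: max payoff to Row = 5
Minimum is -2, achieved by column Y.
Minimax strategy: Y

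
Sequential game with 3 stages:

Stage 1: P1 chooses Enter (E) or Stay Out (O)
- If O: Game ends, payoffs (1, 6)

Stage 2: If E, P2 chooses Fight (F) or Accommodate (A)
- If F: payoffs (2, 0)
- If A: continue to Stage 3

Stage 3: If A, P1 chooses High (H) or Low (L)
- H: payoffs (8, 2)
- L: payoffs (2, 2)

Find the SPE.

SPE: (E, A, H); Outcome (8, 2)

Work:
Stage 3: P1 chooses H (8 vs 2)
Stage 2: P2: F->0, A->2 (anticipating H). Choose A
Stage 1: P1: O->1, E->8 (anticipating A, H). Choose E
SPE path: E -> A -> H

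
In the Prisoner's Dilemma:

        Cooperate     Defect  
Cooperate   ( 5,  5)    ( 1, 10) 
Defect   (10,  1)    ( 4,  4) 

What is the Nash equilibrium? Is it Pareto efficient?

(Defect, Defect) is NE; not Pareto efficient

Work:
Defect dominates Cooperate for both players:
If P2 cooperates: Defect (10) > Cooperate (5)
If P2 defects: Defect (4) > Cooperate (1)
NE: (Defect, Defect) with payoff (4, 4)
But (Cooperate, Cooperate) = (5, 5) Pareto dominates (4, 4)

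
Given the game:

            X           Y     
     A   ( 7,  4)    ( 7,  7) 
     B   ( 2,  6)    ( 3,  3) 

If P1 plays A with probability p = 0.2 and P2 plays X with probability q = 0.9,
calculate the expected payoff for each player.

E[P1] = 3.08, E[P2] = 5.42

Work:
E[P1] = p·q·π₁(A,X) + p·(1-q)·π₁(A,Y) + (1-p)·q·π₁(B,X) + (1-p)·(1-q)·π₁(B,Y)
= 0.2·0.9·7 + 0.2·0.1·7 + 0.8·0.9·2 + 0.8·0.1·3
= 3.08

E[P2] = 5.42 (similar calculation)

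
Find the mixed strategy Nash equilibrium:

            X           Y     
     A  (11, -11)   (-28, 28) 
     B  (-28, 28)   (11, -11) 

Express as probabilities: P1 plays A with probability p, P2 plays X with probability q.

p = 0.5, q = 0.5

Work:
Find probabilities that make opponent indifferent:
P2 chooses q to make P1 indifferent between A and B
P1 chooses p to make P2 indifferent between X and Y
Mixed NE: P1 plays (A: 0.5, B: 0.5), P2 plays (X: 0.5, Y: 0.5)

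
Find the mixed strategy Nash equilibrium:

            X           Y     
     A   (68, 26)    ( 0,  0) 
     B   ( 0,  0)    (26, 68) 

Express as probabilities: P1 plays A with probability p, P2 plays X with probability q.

p = 0.7234, q = 0.2766

Work:
Find probabilities that make opponent indifferent:
P2 chooses q to make P1 indifferent between A and B
P1 chooses p to make P2 indifferent between X and Y
Mixed NE: P1 plays (A: 0.7234, B: 0.2766), P2 plays (X: 0.2766, Y: 0.7234)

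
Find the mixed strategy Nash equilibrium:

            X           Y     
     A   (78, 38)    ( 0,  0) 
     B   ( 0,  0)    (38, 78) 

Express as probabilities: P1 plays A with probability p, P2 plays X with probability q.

p = 0.6724, q = 0.3276

Work:
Find probabilities that make opponent indifferent:
P2 chooses q to make P1 indifferent between A and B
P1 chooses p to make P2 indifferent between X and Y
Mixed NE: P1 plays (A: 0.6724, B: 0.3276), P2 plays (X: 0.3276, Y: 0.6724)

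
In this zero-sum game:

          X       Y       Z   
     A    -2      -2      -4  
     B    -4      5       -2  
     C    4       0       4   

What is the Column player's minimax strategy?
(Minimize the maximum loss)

Column should play X or Z (all achieve the minimum), value = 4

Work:
Column player minimizes Row's maximum payoff:
Column X: max payoff to Row = 4
Column Y: max payoff to Row = 5
Column Z: max payoff to Row = 4
Minimum is 4, achieved by columns X, Z (tied).
Each of X or Z is a minimax strategy.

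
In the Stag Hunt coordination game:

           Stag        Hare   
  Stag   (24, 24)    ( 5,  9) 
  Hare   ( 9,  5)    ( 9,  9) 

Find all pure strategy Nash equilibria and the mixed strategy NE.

Pure NE: (Stag, Stag) and (Hare, Hare); Mixed NE: p = 0.2105, q = 0.2105

Work:
Check pure NE:
(Stag, Stag): (24, 24) - no unilateral deviation beneficial
(Hare, Hare): (9, 9) - no unilateral deviation beneficial
Mixed NE: P1 plays Stag with p = 0.2105, P2 plays Stag with q = 0.2105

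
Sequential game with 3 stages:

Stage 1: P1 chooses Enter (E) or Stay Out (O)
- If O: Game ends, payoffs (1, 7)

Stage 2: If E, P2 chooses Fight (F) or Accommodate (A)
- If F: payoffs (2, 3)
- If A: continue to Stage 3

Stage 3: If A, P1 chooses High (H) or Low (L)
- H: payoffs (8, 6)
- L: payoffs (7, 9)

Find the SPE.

SPE: (E, A, H); Outcome (8, 6)

Work:
Stage 3: P1 chooses H (8 vs 7)
Stage 2: P2: F->3, A->6 (anticipating H). Choose A
Stage 1: P1: O->1, E->8 (anticipating A, H). Choose E
SPE path: E -> A -> H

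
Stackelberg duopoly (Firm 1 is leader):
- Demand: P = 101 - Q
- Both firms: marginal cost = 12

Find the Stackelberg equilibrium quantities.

q₁* (leader) = 44.5, q₂* (follower) = 22.25

Work:
Follower's reaction: q₂ = (a - c - q₁)/2
Leader substitutes: π₁ = q₁·(a - q₁ - (a-c-q₁)/2 - c)
FOC: q₁* = (101 - 12)/2 = 44.50
Then: q₂* = (101 - 12 - 44.5)/2 = 22.25
Leader has first-mover advantage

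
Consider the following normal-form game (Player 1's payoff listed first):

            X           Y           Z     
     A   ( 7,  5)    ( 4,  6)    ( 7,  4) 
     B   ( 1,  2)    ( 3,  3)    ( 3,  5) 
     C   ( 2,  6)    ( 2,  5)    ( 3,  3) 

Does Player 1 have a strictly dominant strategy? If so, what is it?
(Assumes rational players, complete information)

Yes, Player 1's strictly dominant strategy is A

Work:
A strategy strictly dominates another if it gives a strictly higher payoff against every opponent action. Compare each pair of P1's strategies column-by-column:
  A vs B: [7 vs 1, 4 vs 3, 7 vs 3] → A strictly dominates B
  A vs C: [7 vs 2, 4 vs 2, 7 vs 3] → A strictly dominates C
  B vs A: [1 vs 7, 3 vs 4, 3 vs 7] → B does not strictly dominate A (column X: 1 ≤ 7)
  B vs C: [1 vs 2, 3 vs 2, 3 vs 3] → B does not strictly dominate C (column X: 1 ≤ 2)
  C vs A: [2 vs 7, 2 vs 4, 3 vs 7] → C does not strictly dominate A (column X: 2 ≤ 7)
  C vs B: [2 vs 1, 2 vs 3, 3 vs 3] → C does not strictly dominate B (column Y: 2 ≤ 3)
A strictly dominates every other strategy → strictly dominant.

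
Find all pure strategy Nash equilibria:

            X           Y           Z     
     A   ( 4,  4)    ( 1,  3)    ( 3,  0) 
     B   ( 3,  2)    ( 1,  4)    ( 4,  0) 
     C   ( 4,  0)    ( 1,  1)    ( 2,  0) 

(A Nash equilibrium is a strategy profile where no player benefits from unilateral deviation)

Nash equilibrium: (A, X), (B, Y), (C, Y)

Work:
Best responses:
  P1 vs X: payoffs [4, 3, 4] → best response A/C (payoff 4)
  P1 vs Y: payoffs [1, 1, 1] → best response A/B/C (payoff 1)
  P1 vs Z: payoffs [3, 4, 2] → best response B (payoff 4)
  P2 vs A: payoffs [4, 3, 0] → best response X (payoff 4)
  P2 vs B: payoffs [2, 4, 0] → best response Y (payoff 4)
  P2 vs C: payoffs [0, 1, 0] → best response Y (payoff 1)
Mutual best responses: (A,X), (B,Y), (C,Y) → Nash equilibria.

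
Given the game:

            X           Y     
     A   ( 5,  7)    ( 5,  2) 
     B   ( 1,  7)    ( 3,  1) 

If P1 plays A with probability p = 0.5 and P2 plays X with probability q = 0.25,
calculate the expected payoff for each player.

E[P1] = 3.75, E[P2] = 2.875

Work:
E[P1] = p·q·π₁(A,X) + p·(1-q)·π₁(A,Y) + (1-p)·q·π₁(B,X) + (1-p)·(1-q)·π₁(B,Y)
= 0.5·0.25·5 + 0.5·0.75·5 + 0.5·0.25·1 + 0.5·0.75·3
= 3.75

E[P2] = 2.875 (similar calculation)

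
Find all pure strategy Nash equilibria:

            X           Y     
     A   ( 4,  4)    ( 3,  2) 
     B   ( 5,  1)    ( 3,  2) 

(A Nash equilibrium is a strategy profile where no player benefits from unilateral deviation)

Nash equilibrium: (B, Y)

Work:
Best responses:
  P1 vs X: payoffs [4, 5] → best response B (payoff 5)
  P1 vs Y: payoffs [3, 3] → best response A/B (payoff 3)
  P2 vs A: payoffs [4, 2] → best response X (payoff 4)
  P2 vs B: payoffs [1, 2] → best response Y (payoff 2)
Mutual best responses: (B,Y) → Nash equilibria.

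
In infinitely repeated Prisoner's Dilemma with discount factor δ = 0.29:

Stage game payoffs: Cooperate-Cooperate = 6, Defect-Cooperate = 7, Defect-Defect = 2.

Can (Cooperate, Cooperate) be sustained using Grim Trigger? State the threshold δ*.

δ* = 0.2; since δ = 0.29 ≥ 0.2, cooperation can be sustained

Work:
For Grim Trigger:
Cooperate forever: 6/(1-δ)
Defect then punished: 7 + 2·δ/(1-δ)
Need: 6/(1-δ) ≥ 7 + 2·δ/(1-δ)
Solving: δ ≥ (T-R)/(T-P) = (7-6)/(7-2) = 0.2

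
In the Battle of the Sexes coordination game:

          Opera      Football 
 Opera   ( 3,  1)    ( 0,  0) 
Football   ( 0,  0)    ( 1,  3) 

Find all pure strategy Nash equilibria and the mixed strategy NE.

Pure NE: (Opera, Opera) and (Football, Football); Mixed NE: p = 0.75, q = 0.25

Work:
Check pure NE:
(Opera, Opera): (3, 1) - no unilateral deviation beneficial
(Football, Football): (1, 3) - no unilateral deviation beneficial
Mixed NE: P1 plays Opera with p = 0.75, P2 plays Opera with q = 0.25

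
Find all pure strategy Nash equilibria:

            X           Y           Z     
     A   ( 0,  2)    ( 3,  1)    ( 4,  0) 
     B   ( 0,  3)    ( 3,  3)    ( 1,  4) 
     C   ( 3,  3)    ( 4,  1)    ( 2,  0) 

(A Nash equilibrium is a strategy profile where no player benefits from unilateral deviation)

Nash equilibrium: (C, X)

Work:
Best responses:
  P1 vs X: payoffs [0, 0, 3] → best response C (payoff 3)
  P1 vs Y: payoffs [3, 3, 4] → best response C (payoff 4)
  P1 vs Z: payoffs [4, 1, 2] → best response A (payoff 4)
  P2 vs A: payoffs [2, 1, 0] → best response X (payoff 2)
  P2 vs B: payoffs [3, 3, 4] → best response Z (payoff 4)
  P2 vs C: payoffs [3, 1, 0] → best response X (payoff 3)
Mutual best responses: (C,X) → Nash equilibria.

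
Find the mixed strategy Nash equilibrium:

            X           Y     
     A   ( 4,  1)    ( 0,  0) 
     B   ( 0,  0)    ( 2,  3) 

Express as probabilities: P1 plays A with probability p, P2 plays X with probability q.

p = 0.75, q = 0.3333

Work:
Find probabilities that make opponent indifferent:
P2 chooses q to make P1 indifferent between A and B
P1 chooses p to make P2 indifferent between X and Y
Mixed NE: P1 plays (A: 0.75, B: 0.25), P2 plays (X: 0.3333, Y: 0.6667)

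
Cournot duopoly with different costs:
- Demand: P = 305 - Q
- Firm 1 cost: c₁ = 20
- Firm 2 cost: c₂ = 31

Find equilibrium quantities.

q₁* = 98.67, q₂* = 87.67

Work:
Reaction: q₁ = (305 - 20 - q₂)/2
Reaction: q₂ = (305 - 31 - q₁)/2
Solve simultaneously:
q₁* = (305 - 2×20 + 31)/3 = 98.67
q₂* = (305 - 2×31 + 20)/3 = 87.67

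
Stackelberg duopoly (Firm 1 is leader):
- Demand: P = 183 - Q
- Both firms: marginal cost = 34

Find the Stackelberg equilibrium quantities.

q₁* (leader) = 74.5, q₂* (follower) = 37.25

Work:
Follower's reaction: q₂ = (a - c - q₁)/2
Leader substitutes: π₁ = q₁·(a - q₁ - (a-c-q₁)/2 - c)
FOC: q₁* = (183 - 34)/2 = 74.50
Then: q₂* = (183 - 34 - 74.5)/2 = 37.25
Leader has first-mover advantage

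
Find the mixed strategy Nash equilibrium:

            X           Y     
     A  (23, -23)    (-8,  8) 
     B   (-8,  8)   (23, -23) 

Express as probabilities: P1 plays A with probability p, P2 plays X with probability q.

p = 0.5, q = 0.5

Work:
Find probabilities that make opponent indifferent:
P2 chooses q to make P1 indifferent between A and B
P1 chooses p to make P2 indifferent between X and Y
Mixed NE: P1 plays (A: 0.5, B: 0.5), P2 plays (X: 0.5, Y: 0.5)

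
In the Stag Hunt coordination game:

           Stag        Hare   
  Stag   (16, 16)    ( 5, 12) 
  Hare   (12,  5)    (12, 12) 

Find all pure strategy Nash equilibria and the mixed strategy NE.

Pure NE: (Stag, Stag) and (Hare, Hare); Mixed NE: p = 0.6364, q = 0.6364

Work:
Check pure NE:
(Stag, Stag): (16, 16) - no unilateral deviation beneficial
(Hare, Hare): (12, 12) - no unilateral deviation beneficial
Mixed NE: P1 plays Stag with p = 0.6364, P2 plays Stag with q = 0.6364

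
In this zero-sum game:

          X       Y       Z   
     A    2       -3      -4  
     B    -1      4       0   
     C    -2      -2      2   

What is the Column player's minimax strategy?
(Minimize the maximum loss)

Column should play X or Z (all achieve the minimum), value = 2

Work:
Column player minimizes Row's maximum payoff:
Column X: max payoff to Row = 2
Column Y: max payoff to Row = 4
Column Z: max payoff to Row = 2
Minimum is 2, achieved by columns X, Z (tied).
Each of X or Z is a minimax strategy.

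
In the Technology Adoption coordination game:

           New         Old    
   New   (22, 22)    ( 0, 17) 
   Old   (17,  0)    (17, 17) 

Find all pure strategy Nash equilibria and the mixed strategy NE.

Pure NE: (New, New) and (Old, Old); Mixed NE: p = 0.7727, q = 0.7727

Work:
Check pure NE:
(New, New): (22, 22) - no unilateral deviation beneficial
(Old, Old): (17, 17) - no unilateral deviation beneficial
Mixed NE: P1 plays New with p = 0.7727, P2 plays New with q = 0.7727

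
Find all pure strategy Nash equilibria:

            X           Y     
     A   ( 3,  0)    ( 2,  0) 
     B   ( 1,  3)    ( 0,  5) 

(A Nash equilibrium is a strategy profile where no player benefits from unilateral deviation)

Nash equilibrium: (A, X), (A, Y)

Work:
Best responses:
  P1 vs X: payoffs [3, 1] → best response A (payoff 3)
  P1 vs Y: payoffs [2, 0] → best response A (payoff 2)
  P2 vs A: payoffs [0, 0] → best response X/Y (payoff 0)
  P2 vs B: payoffs [3, 5] → best response Y (payoff 5)
Mutual best responses: (A,X), (A,Y) → Nash equilibria.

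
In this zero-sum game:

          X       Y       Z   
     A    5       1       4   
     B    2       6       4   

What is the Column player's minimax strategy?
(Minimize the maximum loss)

Column should play Z, value = 4

Work:
Column player minimizes Row's maximum payoff:
Column X: max payoff to Row = 5
Column Y: max payoff to Row = 6
Column Z: max payoff to Row = 4
Minimum is 4, achieved by column Z.
Minimax strategy: Z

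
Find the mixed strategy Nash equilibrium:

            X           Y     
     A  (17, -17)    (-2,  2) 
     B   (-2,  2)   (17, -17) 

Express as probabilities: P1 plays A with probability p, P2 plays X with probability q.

p = 0.5, q = 0.5

Work:
Find probabilities that make opponent indifferent:
P2 chooses q to make P1 indifferent between A and B
P1 chooses p to make P2 indifferent between X and Y
Mixed NE: P1 plays (A: 0.5, B: 0.5), P2 plays (X: 0.5, Y: 0.5)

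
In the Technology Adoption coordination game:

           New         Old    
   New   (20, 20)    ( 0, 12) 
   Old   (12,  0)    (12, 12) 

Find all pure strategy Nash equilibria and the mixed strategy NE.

Pure NE: (New, New) and (Old, Old); Mixed NE: p = 0.6, q = 0.6

Work:
Check pure NE:
(New, New): (20, 20) - no unilateral deviation beneficial
(Old, Old): (12, 12) - no unilateral deviation beneficial
Mixed NE: P1 plays New with p = 0.6, P2 plays New with q = 0.6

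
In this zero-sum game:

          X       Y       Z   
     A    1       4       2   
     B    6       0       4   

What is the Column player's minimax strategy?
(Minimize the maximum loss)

Column should play Y or Z (all achieve the minimum), value = 4

Work:
Column player minimizes Row's maximum payoff:
Column X: max payoff to Row = 6
Column Y: max payoff to Row = 4
Column Z: max payoff to Row = 4
Minimum is 4, achieved by columns Y, Z (tied).
Each of Y or Z is a minimax strategy.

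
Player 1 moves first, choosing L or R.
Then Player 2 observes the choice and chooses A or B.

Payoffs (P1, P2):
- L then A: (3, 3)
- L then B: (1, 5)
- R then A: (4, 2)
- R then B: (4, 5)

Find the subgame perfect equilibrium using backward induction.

P1 plays R, P2 plays B after L and B after R; Payoff (4, 5)

Work:
Backward induction:
After L: P2 chooses B → P1 gets 1
After R: P2 chooses B → P1 gets 4
P1 chooses R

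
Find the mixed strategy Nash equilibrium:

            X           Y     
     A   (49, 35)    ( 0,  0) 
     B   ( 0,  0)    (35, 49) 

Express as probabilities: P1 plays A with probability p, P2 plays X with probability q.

p = 0.5833, q = 0.4167

Work:
Find probabilities that make opponent indifferent:
P2 chooses q to make P1 indifferent between A and B
P1 chooses p to make P2 indifferent between X and Y
Mixed NE: P1 plays (A: 0.5833, B: 0.4167), P2 plays (X: 0.4167, Y: 0.5833)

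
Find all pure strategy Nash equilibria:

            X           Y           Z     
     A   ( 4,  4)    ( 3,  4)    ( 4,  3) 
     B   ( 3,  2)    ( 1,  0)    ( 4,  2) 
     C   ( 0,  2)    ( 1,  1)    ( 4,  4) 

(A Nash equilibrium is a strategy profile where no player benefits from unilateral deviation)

Nash equilibrium: (A, X), (A, Y), (B, Z), (C, Z)

Work:
Best responses:
  P1 vs X: payoffs [4, 3, 0] → best response A (payoff 4)
  P1 vs Y: payoffs [3, 1, 1] → best response A (payoff 3)
  P1 vs Z: payoffs [4, 4, 4] → best response A/B/C (payoff 4)
  P2 vs A: payoffs [4, 4, 3] → best response X/Y (payoff 4)
  P2 vs B: payoffs [2, 0, 2] → best response X/Z (payoff 2)
  P2 vs C: payoffs [2, 1, 4] → best response Z (payoff 4)
Mutual best responses: (A,X), (A,Y), (B,Z), (C,Z) → Nash equilibria.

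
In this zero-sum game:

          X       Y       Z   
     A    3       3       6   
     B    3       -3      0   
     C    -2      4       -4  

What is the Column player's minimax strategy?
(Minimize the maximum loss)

Column should play X, value = 3

Work:
Column player minimizes Row's maximum payoff:
Column X: max payoff to Row = 3
Column Y: max payoff to Row = 4
Column Z: max payoff to Row = 6
Minimum is 3, achieved by column X.
Minimax strategy: X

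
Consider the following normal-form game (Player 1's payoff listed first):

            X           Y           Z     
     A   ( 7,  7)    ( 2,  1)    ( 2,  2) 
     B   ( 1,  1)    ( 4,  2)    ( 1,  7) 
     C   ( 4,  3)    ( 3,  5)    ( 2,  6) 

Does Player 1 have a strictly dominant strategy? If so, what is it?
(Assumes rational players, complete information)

No strictly dominant strategy exists for Player 1

Work:
A strategy strictly dominates another if it gives a strictly higher payoff against every opponent action. Compare each pair of P1's strategies column-by-column:
  A vs B: [7 vs 1, 2 vs 4, 2 vs 1] → A does not strictly dominate B (column Y: 2 ≤ 4)
  A vs C: [7 vs 4, 2 vs 3, 2 vs 2] → A does not strictly dominate C (column Y: 2 ≤ 3)
  B vs A: [1 vs 7, 4 vs 2, 1 vs 2] → B does not strictly dominate A (column X: 1 ≤ 7)
  B vs C: [1 vs 4, 4 vs 3, 1 vs 2] → B does not strictly dominate C (column X: 1 ≤ 4)
  C vs A: [4 vs 7, 3 vs 2, 2 vs 2] → C does not strictly dominate A (column X: 4 ≤ 7)
  C vs B: [4 vs 1, 3 vs 4, 2 vs 1] → C does not strictly dominate B (column Y: 3 ≤ 4)
No single strategy strictly dominates all others → no strictly dominant strategy.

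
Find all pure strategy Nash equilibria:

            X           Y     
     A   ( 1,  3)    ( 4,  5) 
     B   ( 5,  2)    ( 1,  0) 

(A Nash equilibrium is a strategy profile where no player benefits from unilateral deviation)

Nash equilibrium: (A, Y), (B, X)

Work:
Best responses:
  P1 vs X: payoffs [1, 5] → best response B (payoff 5)
  P1 vs Y: payoffs [4, 1] → best response A (payoff 4)
  P2 vs A: payoffs [3, 5] → best response Y (payoff 5)
  P2 vs B: payoffs [2, 0] → best response X (payoff 2)
Mutual best responses: (A,Y), (B,X) → Nash equilibria.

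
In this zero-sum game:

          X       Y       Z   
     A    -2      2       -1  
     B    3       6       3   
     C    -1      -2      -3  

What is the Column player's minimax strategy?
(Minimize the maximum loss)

Column should play X or Z (all achieve the minimum), value = 3

Work:
Column player minimizes Row's maximum payoff:
Column X: max payoff to Row = 3
Column Y: max payoff to Row = 6
Column Z: max payoff to Row = 3
Minimum is 3, achieved by columns X, Z (tied).
Each of X or Z is a minimax strategy.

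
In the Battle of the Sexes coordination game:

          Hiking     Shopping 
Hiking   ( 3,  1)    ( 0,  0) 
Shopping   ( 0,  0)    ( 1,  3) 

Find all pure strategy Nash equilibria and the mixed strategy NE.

Pure NE: (Hiking, Hiking) and (Shopping, Shopping); Mixed NE: p = 0.75, q = 0.25

Work:
Check pure NE:
(Hiking, Hiking): (3, 1) - no unilateral deviation beneficial
(Shopping, Shopping): (1, 3) - no unilateral deviation beneficial
Mixed NE: P1 plays Hiking with p = 0.75, P2 plays Hiking with q = 0.25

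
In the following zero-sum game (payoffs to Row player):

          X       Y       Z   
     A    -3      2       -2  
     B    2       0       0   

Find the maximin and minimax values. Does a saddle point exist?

Maximin = 0, Minimax = 0, Saddle: True

Work:
Row minimums: [-3, 0] → maximin = 0
Column maximums: [2, 2, 0] → minimax = 0
Saddle point exists! Game value = 0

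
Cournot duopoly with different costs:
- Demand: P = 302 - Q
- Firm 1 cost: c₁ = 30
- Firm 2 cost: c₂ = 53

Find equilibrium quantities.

q₁* = 98.33, q₂* = 75.33

Work:
Reaction: q₁ = (302 - 30 - q₂)/2
Reaction: q₂ = (302 - 53 - q₁)/2
Solve simultaneously:
q₁* = (302 - 2×30 + 53)/3 = 98.33
q₂* = (302 - 2×53 + 30)/3 = 75.33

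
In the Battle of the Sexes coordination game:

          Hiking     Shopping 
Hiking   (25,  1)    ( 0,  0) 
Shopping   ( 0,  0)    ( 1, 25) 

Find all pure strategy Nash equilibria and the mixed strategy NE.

Pure NE: (Hiking, Hiking) and (Shopping, Shopping); Mixed NE: p = 0.9615, q = 0.0385

Work:
Check pure NE:
(Hiking, Hiking): (25, 1) - no unilateral deviation beneficial
(Shopping, Shopping): (1, 25) - no unilateral deviation beneficial
Mixed NE: P1 plays Hiking with p = 0.9615, P2 plays Hiking with q = 0.0385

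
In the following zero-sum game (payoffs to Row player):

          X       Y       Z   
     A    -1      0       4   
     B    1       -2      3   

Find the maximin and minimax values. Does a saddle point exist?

Maximin = -1, Minimax = 0, Saddle: False

Work:
Row minimums: [-1, -2] → maximin = -1
Column maximums: [1, 0, 4] → minimax = 0
No saddle point (maximin ≠ minimax). Mixed strategy needed.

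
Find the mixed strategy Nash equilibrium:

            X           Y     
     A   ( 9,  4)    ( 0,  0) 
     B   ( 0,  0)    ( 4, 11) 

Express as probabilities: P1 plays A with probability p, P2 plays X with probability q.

p = 0.7333, q = 0.3077

Work:
Find probabilities that make opponent indifferent:
P2 chooses q to make P1 indifferent between A and B
P1 chooses p to make P2 indifferent between X and Y
Mixed NE: P1 plays (A: 0.7333, B: 0.2667), P2 plays (X: 0.3077, Y: 0.6923)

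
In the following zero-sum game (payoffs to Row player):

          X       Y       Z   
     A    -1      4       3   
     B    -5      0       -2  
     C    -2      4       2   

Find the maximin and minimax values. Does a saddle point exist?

Maximin = -1, Minimax = -1, Saddle: True

Work:
Row minimums: [-1, -5, -2] → maximin = -1
Column maximums: [-1, 4, 3] → minimax = -1
Saddle point exists! Game value = -1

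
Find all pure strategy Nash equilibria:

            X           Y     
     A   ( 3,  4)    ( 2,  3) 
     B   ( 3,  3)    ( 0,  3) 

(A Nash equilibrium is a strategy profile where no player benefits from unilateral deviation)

Nash equilibrium: (A, X), (B, X)

Work:
Best responses:
  P1 vs X: payoffs [3, 3] → best response A/B (payoff 3)
  P1 vs Y: payoffs [2, 0] → best response A (payoff 2)
  P2 vs A: payoffs [4, 3] → best response X (payoff 4)
  P2 vs B: payoffs [3, 3] → best response X/Y (payoff 3)
Mutual best responses: (A,X), (B,X) → Nash equilibria.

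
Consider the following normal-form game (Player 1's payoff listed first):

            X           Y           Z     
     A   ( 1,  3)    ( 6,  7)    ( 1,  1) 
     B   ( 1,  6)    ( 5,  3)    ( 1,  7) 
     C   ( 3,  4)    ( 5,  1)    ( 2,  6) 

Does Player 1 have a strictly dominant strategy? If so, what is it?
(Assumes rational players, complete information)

No strictly dominant strategy exists for Player 1

Work:
A strategy strictly dominates another if it gives a strictly higher payoff against every opponent action. Compare each pair of P1's strategies column-by-column:
  A vs B: [1 vs 1, 6 vs 5, 1 vs 1] → A does not strictly dominate B (column X: 1 ≤ 1)
  A vs C: [1 vs 3, 6 vs 5, 1 vs 2] → A does not strictly dominate C (column X: 1 ≤ 3)
  B vs A: [1 vs 1, 5 vs 6, 1 vs 1] → B does not strictly dominate A (column X: 1 ≤ 1)
  B vs C: [1 vs 3, 5 vs 5, 1 vs 2] → B does not strictly dominate C (column X: 1 ≤ 3)
  C vs A: [3 vs 1, 5 vs 6, 2 vs 1] → C does not strictly dominate A (column Y: 5 ≤ 6)
  C vs B: [3 vs 1, 5 vs 5, 2 vs 1] → C does not strictly dominate B (column Y: 5 ≤ 5)
No single strategy strictly dominates all others → no strictly dominant strategy.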